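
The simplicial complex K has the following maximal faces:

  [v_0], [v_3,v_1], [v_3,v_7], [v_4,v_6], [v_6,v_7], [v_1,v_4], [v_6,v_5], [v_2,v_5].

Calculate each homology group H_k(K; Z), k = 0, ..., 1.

H_0 = Z^2,  H_1 = Z.

We work with the vertex ordering v_0 < v_1 < v_2 < v_3 < v_4 < v_5 < v_6 < v_7. The simplices of K, each written with vertices in increasing order, are:

  0-simplices (8): [v_0], [v_1], [v_2], [v_3], [v_4], [v_5], [v_6], [v_7]
  1-simplices (7): [v_1,v_3], [v_1,v_4], [v_2,v_5], [v_3,v_7], [v_4,v_6], [v_5,v_6], [v_6,v_7]

Hence C_0 ≅ Z^8, C_1 ≅ Z^7.

∂_1: C_1 → C_0 maps an edge to its endpoints' difference, ∂[p,q] = q − p. For instance
  ∂[v_4,v_6] = [v_6] − [v_4].
As a 8×7 matrix over Z this has rank 6, with invariant factors (1,1,1,1,1,1).

Now H_k = ker ∂_k / im ∂_{k+1}, so:

  H_0: rank C_0 − rank ∂_1 = 8 − 6 = 2, and the invariant factors of ∂_1 are all 1, so H_0 ≅ Z^2.
  H_1: rank ker ∂_1 − rank ∂_2 = (7 − 6) − 0 = 1, and there is no ∂_2, so H_1 ≅ Z.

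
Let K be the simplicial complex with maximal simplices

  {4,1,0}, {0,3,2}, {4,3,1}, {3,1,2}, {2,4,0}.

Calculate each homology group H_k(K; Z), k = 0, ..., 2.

H_0 = Z,  H_1 = Z,  H_2 = 0.

Take the total order 0 < 1 < 2 < 3 < 4 on the vertex set. Then K (dimension 2) consists of the simplices:

  0-simplices (5): [0], [1], [2], [3], [4]
  1-simplices (10): [0,1], [0,2], [0,3], [0,4], [1,2], [1,3], [1,4], [2,3], [2,4], [3,4]
  2-simplices (5): [0,1,4], [0,2,3], [0,2,4], [1,2,3], [1,3,4]

giving chain groups C_0 ≅ Z^5, C_1 ≅ Z^10, C_2 ≅ Z^5.

Boundary ∂_1: C_1 → C_0 is given by ∂[p,q] = [q] − [p]. For instance
  ∂[2,3] = [3] − [2].
As a 5×10 matrix over Z this has rank 4, with invariant factors (1,1,1,1).

Boundary ∂_2: C_2 → C_1 acts by ∂[p,q,r] = [q,r] − [p,r] + [p,q]. For instance
  ∂[0,2,4] = [2,4] − [0,4] + [0,2],
  ∂[1,2,3] = [2,3] − [1,3] + [1,2].
The resulting 10×5 matrix has rank 5, and its Smith normal form has invariant factors (1,1,1,1,1).

Computing H_k = (kernel of ∂_k) / (image of ∂_{k+1}):

  H_0: rank C_0 − rank ∂_1 = 5 − 4 = 1, and the invariant factors of ∂_1 are all 1, so H_0 ≅ Z.
  H_1: rank ker ∂_1 − rank ∂_2 = (10 − 4) − 5 = 1, and the invariant factors of ∂_2 are all 1, so H_1 ≅ Z.
  H_2: rank ker ∂_2 − rank ∂_3 = (5 − 5) − 0 = 0, and there is no ∂_3, so H_2 ≅ 0.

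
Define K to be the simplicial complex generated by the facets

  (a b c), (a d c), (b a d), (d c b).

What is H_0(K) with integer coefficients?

H_0 = Z.

We work with the vertex ordering a < b < c < d. The simplices of K, each written with vertices in increasing order, are:

  0-simplices (4): a, b, c, d
  1-simplices (6): ab, ac, ad, bc, bd, cd
  2-simplices (4): abc, abd, acd, bcd

so the chain groups are C_0 ≅ Z^4, C_1 ≅ Z^6, C_2 ≅ Z^4.

∂_1: C_1 → C_0 maps an edge to its endpoints' difference, ∂[p,q] = q − p. For instance
  ∂ab = b − a.
As a 4×6 matrix over Z this has rank 3, with invariant factors (1,1,1).

∂_2: C_2 → C_1 acts by ∂[p,q,r] = [q,r] − [p,r] + [p,q]. For instance
  ∂abc = bc − ac + ab,
  ∂abd = bd − ad + ab.
As a 6×4 matrix over Z this has rank 3, with invariant factors (1,1,1).

From H_k ≅ ker(∂_k) / im(∂_{k+1}) we obtain:

  H_0: rank C_0 − rank ∂_1 = 4 − 3 = 1, and the invariant factors of ∂_1 are all 1, so H_0 ≅ Z.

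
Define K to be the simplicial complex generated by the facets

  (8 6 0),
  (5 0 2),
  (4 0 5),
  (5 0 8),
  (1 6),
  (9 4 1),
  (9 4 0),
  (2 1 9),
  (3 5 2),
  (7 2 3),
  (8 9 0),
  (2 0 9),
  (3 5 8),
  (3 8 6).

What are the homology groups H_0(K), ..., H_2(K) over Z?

H_0 ≅ Z,  H_1 ≅ Z,  H_2 = 0.

Take the total order 0 < 1 < 2 < 3 < 4 < 5 < 6 < 7 < 8 < 9 on the vertex set. Then K (dimension 2) consists of the simplices:

  0-simplices (10): [0], [1], [2], [3], [4], [5], [6], [7], [8], [9]
  1-simplices (23): [0,2], [0,4], [0,5], [0,6], [0,8], [0,9], [1,2], [1,4], [1,6], [1,9], [2,3], [2,5], [2,7], [2,9], [3,5], [3,6], [3,7], [3,8], [4,5], [4,9], [5,8], [6,8], [8,9]
  2-simplices (13): [0,2,5], [0,2,9], [0,4,5], [0,4,9], [0,5,8], [0,6,8], [0,8,9], [1,2,9], [1,4,9], [2,3,5], [2,3,7], [3,5,8], [3,6,8]

so the chain groups are C_0 ≅ Z^10, C_1 ≅ Z^23, C_2 ≅ Z^13.

The boundary map ∂_1: C_1 → C_0 maps an edge to its endpoints' difference, ∂[p,q] = q − p. For instance
  ∂[2,7] = [7] − [2].
The resulting 10×23 matrix has rank 9, and its Smith normal form has invariant factors (1,1,1,1,1,1,1,1,1).

The boundary map ∂_2: C_2 → C_1 maps a triangle to the signed sum of its edges. For instance
  ∂[0,6,8] = [6,8] − [0,8] + [0,6],
  ∂[3,5,8] = [5,8] − [3,8] + [3,5].
As a 23×13 matrix over Z this has rank 13, with invariant factors (1,1,1,1,1,1,1,1,1,1,1,1,1).

Now H_k = ker ∂_k / im ∂_{k+1}, so:

  H_0: rank C_0 − rank ∂_1 = 10 − 9 = 1, and the invariant factors of ∂_1 are all 1, so H_0 = Z.
  H_1: rank ker ∂_1 − rank ∂_2 = (23 − 9) − 13 = 1, and the invariant factors of ∂_2 are all 1, so H_1 = Z.
  H_2: rank ker ∂_2 − rank ∂_3 = (13 − 13) − 0 = 0, and there is no ∂_3, so H_2 = 0.

As a check, the Euler characteristic is 10 − 23 + 13 = 0, which agrees with 1 − 1 + 0 = 0.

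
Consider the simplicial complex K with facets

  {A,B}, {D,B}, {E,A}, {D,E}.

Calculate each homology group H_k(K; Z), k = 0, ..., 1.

We work with the vertex ordering A < B < D < E. The simplices of K, each written with vertices in increasing order, are:

  0-simplices (4): A, B, D, E
  1-simplices (4): AB, AE, BD, DE

giving chain groups C_0 ≅ Z^4, C_1 ≅ Z^4.

∂_1: C_1 → C_0 sends each edge [p,q] (with p < q) to q − p. For instance
  ∂BD = D − B.
As a 4×4 matrix over Z this has rank 3, with invariant factors (1,1,1).

Computing H_k = (kernel of ∂_k) / (image of ∂_{k+1}):

  H_0: rank C_0 − rank ∂_1 = 4 − 3 = 1, and the invariant factors of ∂_1 are all 1, so H_0 = Z.
  H_1: rank ker ∂_1 − rank ∂_2 = (4 − 3) − 0 = 1, and there is no ∂_2, so H_1 = Z.

H_0 = Z,  H_1 = Z.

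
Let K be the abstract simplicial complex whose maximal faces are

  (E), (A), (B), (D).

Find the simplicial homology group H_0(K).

Take the total order A < B < D < E on the vertex set. Then K (dimension 0) consists of the simplices:

  0-simplices (4): A, B, D, E

Hence C_0 ≅ Z^4.

Now H_k = ker ∂_k / im ∂_{k+1}, so:

  H_0: rank C_0 − rank ∂_1 = 4 − 0 = 4, and there is no ∂_1, so H_0 ≅ Z^4.

H_0 = Z^4.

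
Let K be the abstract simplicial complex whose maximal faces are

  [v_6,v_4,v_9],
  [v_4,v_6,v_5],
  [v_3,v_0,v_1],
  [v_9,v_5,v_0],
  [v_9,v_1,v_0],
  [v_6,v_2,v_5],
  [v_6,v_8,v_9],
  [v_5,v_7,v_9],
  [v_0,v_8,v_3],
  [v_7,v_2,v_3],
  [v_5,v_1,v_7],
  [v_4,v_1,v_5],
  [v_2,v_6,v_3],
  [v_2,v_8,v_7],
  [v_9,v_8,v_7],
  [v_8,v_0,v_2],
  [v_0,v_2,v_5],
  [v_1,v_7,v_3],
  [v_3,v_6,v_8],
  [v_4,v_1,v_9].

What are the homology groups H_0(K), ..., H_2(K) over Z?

H_0 = Z,  H_1 = Z × Z/2,  H_2 = 0.

K has 10 vertices, 30 edges, 20 triangles.
rank ∂_0 = 0, rank ∂_1 = 9 ⇒ b_0 = 10 − 0 − 9 = 1; all invariant factors of ∂_1 are 1 so no torsion. So H_0 = Z.
rank ∂_1 = 9, rank ∂_2 = 20 ⇒ b_1 = 30 − 9 − 20 = 1; ∂_2 has invariant factor(s) [2] giving torsion. So H_1 = Z × Z/2.
rank ∂_2 = 20, rank ∂_3 = 0 ⇒ b_2 = 20 − 20 − 0 = 0. So H_2 = 0.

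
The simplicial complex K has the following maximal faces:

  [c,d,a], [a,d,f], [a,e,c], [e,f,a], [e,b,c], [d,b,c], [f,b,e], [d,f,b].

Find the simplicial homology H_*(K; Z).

H_0 ≅ Z,  H_1 = 0,  H_2 ≅ Z.

We work with the vertex ordering a < b < c < d < e < f. The simplices of K, each written with vertices in increasing order, are:

  0-simplices (6): a, b, c, d, e, f
  1-simplices (12): ac, ad, ae, af, bc, bd, be, bf, cd, ce, df, ef
  2-simplices (8): acd, ace, adf, aef, bcd, bce, bdf, bef

giving chain groups C_0 ≅ Z^6, C_1 ≅ Z^12, C_2 ≅ Z^8.

The boundary map ∂_1: C_1 → C_0 is given by ∂[p,q] = [q] − [p]. For instance
  ∂ad = d − a.
This gives a 6×12 integer matrix of rank 5; reducing to Smith normal form yields diagonal entries (1,1,1,1,1).

The boundary map ∂_2: C_2 → C_1 maps a triangle to the signed sum of its edges. For instance
  ∂acd = cd − ad + ac,
  ∂aef = ef − af + ae.
This gives a 12×8 integer matrix of rank 7; reducing to Smith normal form yields diagonal entries (1,1,1,1,1,1,1).

Computing H_k = (kernel of ∂_k) / (image of ∂_{k+1}):

  H_0: rank C_0 − rank ∂_1 = 6 − 5 = 1, and the invariant factors of ∂_1 are all 1, so H_0 = Z.
  H_1: rank ker ∂_1 − rank ∂_2 = (12 − 5) − 7 = 0, and the invariant factors of ∂_2 are all 1, so H_1 = 0.
  H_2: rank ker ∂_2 − rank ∂_3 = (8 − 7) − 0 = 1, and there is no ∂_3, so H_2 = Z.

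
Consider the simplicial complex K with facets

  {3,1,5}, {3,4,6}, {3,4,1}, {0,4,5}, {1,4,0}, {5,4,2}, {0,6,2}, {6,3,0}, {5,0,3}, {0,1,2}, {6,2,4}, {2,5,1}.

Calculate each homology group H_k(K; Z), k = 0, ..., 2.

H_0 = Z,  H_1 = Z_2,  H_2 = 0.

We work with the vertex ordering 0 < 1 < 2 < 3 < 4 < 5 < 6. The simplices of K, each written with vertices in increasing order, are:

  0-simplices (7): [0], [1], [2], [3], [4], [5], [6]
  1-simplices (18): [0,1], [0,2], [0,3], [0,4], [0,5], [0,6], [1,2], [1,3], [1,4], [1,5], [2,4], [2,5], [2,6], [3,4], [3,5], [3,6], [4,5], [4,6]
  2-simplices (12): [0,1,2], [0,1,4], [0,2,6], [0,3,5], [0,3,6], [0,4,5], [1,2,5], [1,3,4], [1,3,5], [2,4,5], [2,4,6], [3,4,6]

so the chain groups are C_0 ≅ Z^7, C_1 ≅ Z^18, C_2 ≅ Z^12.

∂_1: C_1 → C_0 maps an edge to its endpoints' difference, ∂[p,q] = q − p. For instance
  ∂[0,3] = [3] − [0].
The resulting 7×18 matrix has rank 6, and its Smith normal form has invariant factors (1,1,1,1,1,1).

Boundary ∂_2: C_2 → C_1 acts by ∂[p,q,r] = [q,r] − [p,r] + [p,q]. For instance
  ∂[0,1,2] = [1,2] − [0,2] + [0,1],
  ∂[3,4,6] = [4,6] − [3,6] + [3,4].
This gives a 18×12 integer matrix of rank 12; reducing to Smith normal form yields diagonal entries (1,1,1,1,1,1,1,1,1,1,1,2).

Computing H_k = (kernel of ∂_k) / (image of ∂_{k+1}):

  H_0: rank C_0 − rank ∂_1 = 7 − 6 = 1, and the invariant factors of ∂_1 are all 1, so H_0 ≅ Z.
  H_1: rank ker ∂_1 − rank ∂_2 = (18 − 6) − 12 = 0, and ∂_2 has invariant factor 2 > 1, so H_1 ≅ Z_2.
  H_2: rank ker ∂_2 − rank ∂_3 = (12 − 12) − 0 = 0, and there is no ∂_3, so H_2 ≅ 0.

(K is a triangulation of the real projective plane RP^2.)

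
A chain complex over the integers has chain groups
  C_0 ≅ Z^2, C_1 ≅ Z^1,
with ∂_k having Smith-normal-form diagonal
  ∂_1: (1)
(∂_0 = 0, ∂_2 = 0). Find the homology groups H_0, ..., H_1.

H_0: b_0 = 2 − 0 − 1 = 1; torsion from ∂_1 factors > 1: none. So H_0 ≅ Z.
H_1: b_1 = 1 − 1 − 0 = 0; torsion from ∂_2 factors > 1: none. So H_1 ≅ 0.

H_0 ≅ Z,  H_1 = 0.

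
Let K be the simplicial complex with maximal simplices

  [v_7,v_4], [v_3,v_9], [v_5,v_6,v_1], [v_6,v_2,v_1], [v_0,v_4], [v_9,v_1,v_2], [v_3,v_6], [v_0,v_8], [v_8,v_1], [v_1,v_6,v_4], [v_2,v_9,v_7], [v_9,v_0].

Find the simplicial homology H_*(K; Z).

H_0 = Z,  H_1 = Z^4,  H_2 = 0.

Order the vertices as v_0 < v_1 < v_2 < v_3 < v_4 < v_5 < v_6 < v_7 < v_8 < v_9. Listing each simplex with vertices in this order, K has dimension 2 with simplices:

  0-simplices (10): [v_0], [v_1], [v_2], [v_3], [v_4], [v_5], [v_6], [v_7], [v_8], [v_9]
  1-simplices (18): (18 of them)
  2-simplices (5): [v_1,v_2,v_6], [v_1,v_2,v_9], [v_1,v_4,v_6], [v_1,v_5,v_6], [v_2,v_7,v_9]

Hence C_0 ≅ Z^10, C_1 ≅ Z^18, C_2 ≅ Z^5.

Boundary ∂_1: C_1 → C_0 is given by ∂[p,q] = [q] − [p].
The resulting 10×18 matrix has rank 9, and its Smith normal form has invariant factors (1,1,1,1,1,1,1,1,1).

∂_2: C_2 → C_1 maps a triangle to the signed sum of its edges. For instance
  ∂[v_1,v_2,v_9] = [v_2,v_9] − [v_1,v_9] + [v_1,v_2],
  ∂[v_2,v_7,v_9] = [v_7,v_9] − [v_2,v_9] + [v_2,v_7].
The resulting 18×5 matrix has rank 5, and its Smith normal form has invariant factors (1,1,1,1,1).

From H_k ≅ ker(∂_k) / im(∂_{k+1}) we obtain:

  H_0: rank C_0 − rank ∂_1 = 10 − 9 = 1, and the invariant factors of ∂_1 are all 1, so H_0 ≅ Z.
  H_1: rank ker ∂_1 − rank ∂_2 = (18 − 9) − 5 = 4, and the invariant factors of ∂_2 are all 1, so H_1 ≅ Z^4.
  H_2: rank ker ∂_2 − rank ∂_3 = (5 − 5) − 0 = 0, and there is no ∂_3, so H_2 ≅ 0.

As a check, the Euler characteristic is 10 − 18 + 5 = -3, which agrees with 1 − 4 + 0 = -3.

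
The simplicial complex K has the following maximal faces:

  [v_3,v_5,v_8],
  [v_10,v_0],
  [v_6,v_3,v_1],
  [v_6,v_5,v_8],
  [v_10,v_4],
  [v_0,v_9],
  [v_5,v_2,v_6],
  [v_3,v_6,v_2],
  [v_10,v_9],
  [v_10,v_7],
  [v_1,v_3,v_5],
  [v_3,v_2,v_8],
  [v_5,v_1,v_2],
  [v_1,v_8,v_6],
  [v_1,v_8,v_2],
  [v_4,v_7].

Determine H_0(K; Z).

H_0 = Z^2.

Fix the vertex order v_0 < v_1 < v_2 < v_3 < v_4 < v_5 < v_6 < v_7 < v_8 < v_9 < v_10 and write every simplex with vertices in increasing order. Then dim K = 2 and the simplices of K are:

  0-simplices (11): [v_0], [v_1], [v_2], [v_3], [v_4], [v_5], [v_6], [v_7], [v_8], [v_9], [v_10]
  1-simplices (21): (21 of them)
  2-simplices (10): [v_1,v_2,v_5], [v_1,v_2,v_8], [v_1,v_3,v_5], [v_1,v_3,v_6], [v_1,v_6,v_8], [v_2,v_3,v_6], [v_2,v_3,v_8], [v_2,v_5,v_6], [v_3,v_5,v_8], [v_5,v_6,v_8]

giving chain groups C_0 ≅ Z^11, C_1 ≅ Z^21, C_2 ≅ Z^10.

The boundary map ∂_1: C_1 → C_0 sends each edge [p,q] (with p < q) to q − p.
The 11×21 boundary matrix has rank 9 and Smith normal form diag(1,1,1,1,1,1,1,1,1).

Boundary ∂_2: C_2 → C_1 maps a triangle to the signed sum of its edges. For instance
  ∂[v_1,v_6,v_8] = [v_6,v_8] − [v_1,v_8] + [v_1,v_6],
  ∂[v_1,v_3,v_6] = [v_3,v_6] − [v_1,v_6] + [v_1,v_3].
The resulting 21×10 matrix has rank 10, and its Smith normal form has invariant factors (1,1,1,1,1,1,1,1,1,2).

Computing H_k = (kernel of ∂_k) / (image of ∂_{k+1}):

  H_0: rank C_0 − rank ∂_1 = 11 − 9 = 2, and the invariant factors of ∂_1 are all 1, so H_0 ≅ Z^2.

(K is a triangulation of the disjoint union of the real projective plane RP^2 and a wedge of 2 circles.)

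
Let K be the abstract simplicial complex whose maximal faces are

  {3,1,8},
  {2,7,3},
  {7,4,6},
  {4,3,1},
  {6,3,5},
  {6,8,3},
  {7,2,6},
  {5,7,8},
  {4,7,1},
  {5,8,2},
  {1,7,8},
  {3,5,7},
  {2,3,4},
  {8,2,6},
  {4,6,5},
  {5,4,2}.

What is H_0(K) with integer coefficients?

H_0 ≅ Z.

Fix the vertex order 1 < 2 < 3 < 4 < 5 < 6 < 7 < 8 and write every simplex with vertices in increasing order. Then dim K = 2 and the simplices of K are:

  0-simplices (8): [1], [2], [3], [4], [5], [6], [7], [8]
  1-simplices (24): (24 of them)
  2-simplices (16): [1,3,4], [1,3,8], [1,4,7], [1,7,8], [2,3,4], [2,3,7], [2,4,5], [2,5,8], [2,6,7], [2,6,8], [3,5,6], [3,5,7], [3,6,8], [4,5,6], [4,6,7], [5,7,8]

so the chain groups are C_0 ≅ Z^8, C_1 ≅ Z^24, C_2 ≅ Z^16.

The boundary map ∂_1: C_1 → C_0 is given by ∂[p,q] = [q] − [p]. For instance
  ∂[4,6] = [6] − [4].
The resulting 8×24 matrix has rank 7, and its Smith normal form has invariant factors (1,1,1,1,1,1,1).

∂_2: C_2 → C_1 acts by ∂[p,q,r] = [q,r] − [p,r] + [p,q]. For instance
  ∂[2,6,8] = [6,8] − [2,8] + [2,6],
  ∂[1,4,7] = [4,7] − [1,7] + [1,4].
The resulting 24×16 matrix has rank 15, and its Smith normal form has invariant factors (1,1,1,1,1,1,1,1,1,1,1,1,1,1,1).

From H_k ≅ ker(∂_k) / im(∂_{k+1}) we obtain:

  H_0: rank C_0 − rank ∂_1 = 8 − 7 = 1, and the invariant factors of ∂_1 are all 1, so H_0 = Z.

(K is a triangulation of the torus T^2.)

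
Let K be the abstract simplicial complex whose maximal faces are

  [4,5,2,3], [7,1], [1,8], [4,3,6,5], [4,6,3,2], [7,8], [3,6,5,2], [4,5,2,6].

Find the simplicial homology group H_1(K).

Order the vertices as 1 < 2 < 3 < 4 < 5 < 6 < 7 < 8. Listing each simplex with vertices in this order, K has dimension 3 with simplices:

  0-simplices (8): [1], [2], [3], [4], [5], [6], [7], [8]
  1-simplices (13): [1,7], [1,8], [2,3], [2,4], [2,5], [2,6], [3,4], [3,5], [3,6], [4,5], [4,6], [5,6], [7,8]
  2-simplices (10): [2,3,4], [2,3,5], [2,3,6], [2,4,5], [2,4,6], [2,5,6], [3,4,5], [3,4,6], [3,5,6], [4,5,6]
  3-simplices (5): [2,3,4,5], [2,3,4,6], [2,3,5,6], [2,4,5,6], [3,4,5,6]

so the chain groups are C_0 ≅ Z^8, C_1 ≅ Z^13, C_2 ≅ Z^10, C_3 ≅ Z^5.

Boundary ∂_1: C_1 → C_0 sends each edge [p,q] (with p < q) to q − p. For instance
  ∂[2,3] = [3] − [2].
The 8×13 boundary matrix has rank 6 and Smith normal form diag(1,1,1,1,1,1).

∂_2: C_2 → C_1 acts by ∂[p,q,r] = [q,r] − [p,r] + [p,q]. For instance
  ∂[2,3,5] = [3,5] − [2,5] + [2,3],
  ∂[2,3,6] = [3,6] − [2,6] + [2,3].
The 13×10 boundary matrix has rank 6 and Smith normal form diag(1,1,1,1,1,1).

Boundary ∂_3: C_3 → C_2 sends each 3-simplex σ to the alternating sum Σ_i (−1)^i (σ with its i-th vertex removed). For instance
  ∂[3,4,5,6] = [4,5,6] − [3,5,6] + [3,4,6] − [3,4,5],
  ∂[2,3,4,5] = [3,4,5] − [2,4,5] + [2,3,5] − [2,3,4].
The resulting 10×5 matrix has rank 4, and its Smith normal form has invariant factors (1,1,1,1).

Reading off H_k = ker ∂_k / im ∂_{k+1}:

  H_1: rank ker ∂_1 − rank ∂_2 = (13 − 6) − 6 = 1, and the invariant factors of ∂_2 are all 1, so H_1 ≅ Z.

(K is a triangulation of the disjoint union of the 3-sphere S^3 and the circle S^1.)

H_1 = Z.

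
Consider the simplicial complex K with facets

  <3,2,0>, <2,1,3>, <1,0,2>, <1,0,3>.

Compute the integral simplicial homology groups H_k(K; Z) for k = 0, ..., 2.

H_0 ≅ Z,  H_1 = 0,  H_2 ≅ Z.

Take the total order 0 < 1 < 2 < 3 on the vertex set. Then K (dimension 2) consists of the simplices:

  0-simplices (4): [0], [1], [2], [3]
  1-simplices (6): [0,1], [0,2], [0,3], [1,2], [1,3], [2,3]
  2-simplices (4): [0,1,2], [0,1,3], [0,2,3], [1,2,3]

so the chain groups are C_0 ≅ Z^4, C_1 ≅ Z^6, C_2 ≅ Z^4.

The boundary map ∂_1: C_1 → C_0 is given by ∂[p,q] = [q] − [p].
The 4×6 boundary matrix has rank 3 and Smith normal form diag(1,1,1).

The boundary map ∂_2: C_2 → C_1 sends each 2-simplex [p,q,r] to [q,r] − [p,r] + [p,q]. For instance
  ∂[0,2,3] = [2,3] − [0,3] + [0,2],
  ∂[0,1,3] = [1,3] − [0,3] + [0,1].
This gives a 6×4 integer matrix of rank 3; reducing to Smith normal form yields diagonal entries (1,1,1).

Now H_k = ker ∂_k / im ∂_{k+1}, so:

  H_0: rank C_0 − rank ∂_1 = 4 − 3 = 1, and the invariant factors of ∂_1 are all 1, so H_0 ≅ Z.
  H_1: rank ker ∂_1 − rank ∂_2 = (6 − 3) − 3 = 0, and the invariant factors of ∂_2 are all 1, so H_1 ≅ 0.
  H_2: rank ker ∂_2 − rank ∂_3 = (4 − 3) − 0 = 1, and there is no ∂_3, so H_2 ≅ Z.

(K is a triangulation of the 2-sphere S^2.)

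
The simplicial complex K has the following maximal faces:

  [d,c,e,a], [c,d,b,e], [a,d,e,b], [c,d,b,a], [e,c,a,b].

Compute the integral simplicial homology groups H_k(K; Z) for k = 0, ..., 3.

H_0 ≅ Z,  H_1 = 0,  H_2 = 0,  H_3 ≅ Z.

We work with the vertex ordering a < b < c < d < e. The simplices of K, each written with vertices in increasing order, are:

  0-simplices (5): a, b, c, d, e
  1-simplices (10): ab, ac, ad, ae, bc, bd, be, cd, ce, de
  2-simplices (10): abc, abd, abe, acd, ace, ade, bcd, bce, bde, cde
  3-simplices (5): abcd, abce, abde, acde, bcde

giving chain groups C_0 ≅ Z^5, C_1 ≅ Z^10, C_2 ≅ Z^10, C_3 ≅ Z^5.

Boundary ∂_1: C_1 → C_0 is given by ∂[p,q] = [q] − [p]. For instance
  ∂bc = c − b.
This gives a 5×10 integer matrix of rank 4; reducing to Smith normal form yields diagonal entries (1,1,1,1).

∂_2: C_2 → C_1 acts by ∂[p,q,r] = [q,r] − [p,r] + [p,q]. For instance
  ∂acd = cd − ad + ac,
  ∂ace = ce − ae + ac.
The 10×10 boundary matrix has rank 6 and Smith normal form diag(1,1,1,1,1,1).

∂_3: C_3 → C_2 sends each 3-simplex σ to the alternating sum Σ_i (−1)^i (σ with its i-th vertex removed). For instance
  ∂abde = bde − ade + abe − abd,
  ∂acde = cde − ade + ace − acd.
This gives a 10×5 integer matrix of rank 4; reducing to Smith normal form yields diagonal entries (1,1,1,1).

Computing H_k = (kernel of ∂_k) / (image of ∂_{k+1}):

  H_0: rank C_0 − rank ∂_1 = 5 − 4 = 1, and the invariant factors of ∂_1 are all 1, so H_0 ≅ Z.
  H_1: rank ker ∂_1 − rank ∂_2 = (10 − 4) − 6 = 0, and the invariant factors of ∂_2 are all 1, so H_1 ≅ 0.
  H_2: rank ker ∂_2 − rank ∂_3 = (10 − 6) − 4 = 0, and the invariant factors of ∂_3 are all 1, so H_2 ≅ 0.
  H_3: rank ker ∂_3 − rank ∂_4 = (5 − 4) − 0 = 1, and there is no ∂_4, so H_3 ≅ Z.

As a check, the Euler characteristic is 5 − 10 + 10 − 5 = 0, which agrees with 1 − 0 + 0 − 1 = 0.
(K is a triangulation of the 3-sphere S^3.)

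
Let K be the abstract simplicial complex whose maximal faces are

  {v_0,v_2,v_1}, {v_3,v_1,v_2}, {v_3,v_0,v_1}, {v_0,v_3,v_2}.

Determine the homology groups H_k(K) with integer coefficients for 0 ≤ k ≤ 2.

H_0 ≅ Z,  H_1 = 0,  H_2 ≅ Z.

We work with the vertex ordering v_0 < v_1 < v_2 < v_3. The simplices of K, each written with vertices in increasing order, are:

  0-simplices (4): [v_0], [v_1], [v_2], [v_3]
  1-simplices (6): [v_0,v_1], [v_0,v_2], [v_0,v_3], [v_1,v_2], [v_1,v_3], [v_2,v_3]
  2-simplices (4): [v_0,v_1,v_2], [v_0,v_1,v_3], [v_0,v_2,v_3], [v_1,v_2,v_3]

so the chain groups are C_0 ≅ Z^4, C_1 ≅ Z^6, C_2 ≅ Z^4.

Boundary ∂_1: C_1 → C_0 is given by ∂[p,q] = [q] − [p]. For instance
  ∂[v_0,v_1] = [v_1] − [v_0].
As a 4×6 matrix over Z this has rank 3, with invariant factors (1,1,1).

The boundary map ∂_2: C_2 → C_1 sends each 2-simplex [p,q,r] to [q,r] − [p,r] + [p,q]. For instance
  ∂[v_0,v_1,v_3] = [v_1,v_3] − [v_0,v_3] + [v_0,v_1],
  ∂[v_0,v_1,v_2] = [v_1,v_2] − [v_0,v_2] + [v_0,v_1].
This gives a 6×4 integer matrix of rank 3; reducing to Smith normal form yields diagonal entries (1,1,1).

Now H_k = ker ∂_k / im ∂_{k+1}, so:

  H_0: rank C_0 − rank ∂_1 = 4 − 3 = 1, and the invariant factors of ∂_1 are all 1, so H_0 = Z.
  H_1: rank ker ∂_1 − rank ∂_2 = (6 − 3) − 3 = 0, and the invariant factors of ∂_2 are all 1, so H_1 = 0.
  H_2: rank ker ∂_2 − rank ∂_3 = (4 − 3) − 0 = 1, and there is no ∂_3, so H_2 = Z.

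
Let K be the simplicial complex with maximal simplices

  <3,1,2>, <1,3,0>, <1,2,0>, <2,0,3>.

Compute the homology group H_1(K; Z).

H_1 ≅ 0.

Order the vertices as 0 < 1 < 2 < 3. Listing each simplex with vertices in this order, K has dimension 2 with simplices:

  0-simplices (4): [0], [1], [2], [3]
  1-simplices (6): [0,1], [0,2], [0,3], [1,2], [1,3], [2,3]
  2-simplices (4): [0,1,2], [0,1,3], [0,2,3], [1,2,3]

so the chain groups are C_0 ≅ Z^4, C_1 ≅ Z^6, C_2 ≅ Z^4.

The boundary map ∂_1: C_1 → C_0 is given by ∂[p,q] = [q] − [p]. For instance
  ∂[0,1] = [1] − [0].
The resulting 4×6 matrix has rank 3, and its Smith normal form has invariant factors (1,1,1).

The boundary map ∂_2: C_2 → C_1 sends each 2-simplex [p,q,r] to [q,r] − [p,r] + [p,q]. For instance
  ∂[0,1,2] = [1,2] − [0,2] + [0,1],
  ∂[1,2,3] = [2,3] − [1,3] + [1,2].
This gives a 6×4 integer matrix of rank 3; reducing to Smith normal form yields diagonal entries (1,1,1).

From H_k ≅ ker(∂_k) / im(∂_{k+1}) we obtain:

  H_1: rank ker ∂_1 − rank ∂_2 = (6 − 3) − 3 = 0, and the invariant factors of ∂_2 are all 1, so H_1 ≅ 0.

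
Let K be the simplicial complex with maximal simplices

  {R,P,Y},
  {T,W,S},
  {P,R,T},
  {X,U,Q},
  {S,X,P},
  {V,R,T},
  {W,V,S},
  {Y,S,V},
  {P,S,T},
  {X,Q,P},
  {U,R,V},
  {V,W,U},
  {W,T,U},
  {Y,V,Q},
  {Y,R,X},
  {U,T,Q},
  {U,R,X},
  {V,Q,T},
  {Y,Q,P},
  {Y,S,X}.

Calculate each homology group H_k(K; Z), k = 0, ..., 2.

Take the total order P < Q < R < S < T < U < V < W < X < Y on the vertex set. Then K (dimension 2) consists of the simplices:

  0-simplices (10): P, Q, R, S, T, U, V, W, X, Y
  1-simplices (30): PQ, PR, PS, PT, PX, PY, QT, QU, QV, QX, QY, RT, RU, RV, RX, RY, ST, SV, SW, SX, SY, TU, TV, TW, UV, UW, UX, VW, VY, XY
  2-simplices (20): PQX, PQY, PRT, PRY, PST, PSX, QTU, QTV, QUX, QVY, RTV, RUV, RUX, RXY, STW, SVW, SVY, SXY, TUW, UVW

giving chain groups C_0 ≅ Z^10, C_1 ≅ Z^30, C_2 ≅ Z^20.

Boundary ∂_1: C_1 → C_0 is given by ∂[p,q] = [q] − [p].
As a 10×30 matrix over Z this has rank 9, with invariant factors (1,1,1,1,1,1,1,1,1).

The boundary map ∂_2: C_2 → C_1 acts by ∂[p,q,r] = [q,r] − [p,r] + [p,q]. For instance
  ∂PQY = QY − PY + PQ,
  ∂PQX = QX − PX + PQ.
This gives a 30×20 integer matrix of rank 20; reducing to Smith normal form yields diagonal entries (1,1,1,1,1,1,1,1,1,1,1,1,1,1,1,1,1,1,1,2).

Reading off H_k = ker ∂_k / im ∂_{k+1}:

  H_0: rank C_0 − rank ∂_1 = 10 − 9 = 1, and the invariant factors of ∂_1 are all 1, so H_0 ≅ Z.
  H_1: rank ker ∂_1 − rank ∂_2 = (30 − 9) − 20 = 1, and ∂_2 has invariant factor 2 > 1, so H_1 ≅ Z ⊕ Z/2Z.
  H_2: rank ker ∂_2 − rank ∂_3 = (20 − 20) − 0 = 0, and there is no ∂_3, so H_2 ≅ 0.

H_0 ≅ Z,  H_1 ≅ Z ⊕ Z/2Z,  H_2 = 0.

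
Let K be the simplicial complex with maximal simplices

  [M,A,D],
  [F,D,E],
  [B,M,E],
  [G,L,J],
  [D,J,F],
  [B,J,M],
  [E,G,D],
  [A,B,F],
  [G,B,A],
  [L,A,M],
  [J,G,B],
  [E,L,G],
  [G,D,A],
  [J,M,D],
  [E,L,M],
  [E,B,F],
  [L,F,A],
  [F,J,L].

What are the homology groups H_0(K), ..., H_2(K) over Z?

H_0 ≅ Z,  H_1 ≅ Z^2,  H_2 ≅ Z.

K has 9 vertices, 27 edges, 18 triangles.
rank ∂_0 = 0, rank ∂_1 = 8 ⇒ b_0 = 9 − 0 − 8 = 1; all invariant factors of ∂_1 are 1 so no torsion. So H_0 = Z.
rank ∂_1 = 8, rank ∂_2 = 17 ⇒ b_1 = 27 − 8 − 17 = 2; all invariant factors of ∂_2 are 1 so no torsion. So H_1 = Z^2.
rank ∂_2 = 17, rank ∂_3 = 0 ⇒ b_2 = 18 − 17 − 0 = 1. So H_2 = Z.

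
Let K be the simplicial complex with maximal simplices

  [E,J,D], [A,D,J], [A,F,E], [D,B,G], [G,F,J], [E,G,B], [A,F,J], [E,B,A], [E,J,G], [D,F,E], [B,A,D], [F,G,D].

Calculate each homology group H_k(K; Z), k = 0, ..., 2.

We work with the vertex ordering A < B < D < E < F < G < J. The simplices of K, each written with vertices in increasing order, are:

  0-simplices (7): A, B, D, E, F, G, J
  1-simplices (18): AB, AD, AE, AF, AJ, BD, BE, BG, DE, DF, DG, DJ, EF, EG, EJ, FG, FJ, GJ
  2-simplices (12): ABD, ABE, ADJ, AEF, AFJ, BDG, BEG, DEF, DEJ, DFG, EGJ, FGJ

Hence C_0 ≅ Z^7, C_1 ≅ Z^18, C_2 ≅ Z^12.

∂_1: C_1 → C_0 maps an edge to its endpoints' difference, ∂[p,q] = q − p.
As a 7×18 matrix over Z this has rank 6, with invariant factors (1,1,1,1,1,1).

The boundary map ∂_2: C_2 → C_1 acts by ∂[p,q,r] = [q,r] − [p,r] + [p,q]. For instance
  ∂DEF = EF − DF + DE,
  ∂ABD = BD − AD + AB.
The resulting 18×12 matrix has rank 12, and its Smith normal form has invariant factors (1,1,1,1,1,1,1,1,1,1,1,2).

Computing H_k = (kernel of ∂_k) / (image of ∂_{k+1}):

  H_0: rank C_0 − rank ∂_1 = 7 − 6 = 1, and the invariant factors of ∂_1 are all 1, so H_0 ≅ Z.
  H_1: rank ker ∂_1 − rank ∂_2 = (18 − 6) − 12 = 0, and ∂_2 has invariant factor 2 > 1, so H_1 ≅ Z_2.
  H_2: rank ker ∂_2 − rank ∂_3 = (12 − 12) − 0 = 0, and there is no ∂_3, so H_2 ≅ 0.

As a check, the Euler characteristic is 7 − 18 + 12 = 1, which agrees with 1 − 0 + 0 = 1.

H_0 ≅ Z,  H_1 ≅ Z_2,  H_2 = 0.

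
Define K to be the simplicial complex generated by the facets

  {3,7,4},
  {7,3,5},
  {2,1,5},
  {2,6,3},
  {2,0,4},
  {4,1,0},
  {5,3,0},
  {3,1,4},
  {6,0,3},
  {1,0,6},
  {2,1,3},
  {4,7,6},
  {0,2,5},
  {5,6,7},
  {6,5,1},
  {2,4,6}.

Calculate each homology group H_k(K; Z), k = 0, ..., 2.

H_0 ≅ Z,  H_1 ≅ Z^2,  H_2 ≅ Z.

We work with the vertex ordering 0 < 1 < 2 < 3 < 4 < 5 < 6 < 7. The simplices of K, each written with vertices in increasing order, are:

  0-simplices (8): [0], [1], [2], [3], [4], [5], [6], [7]
  1-simplices (24): (24 of them)
  2-simplices (16): [0,1,4], [0,1,6], [0,2,4], [0,2,5], [0,3,5], [0,3,6], [1,2,3], [1,2,5], [1,3,4], [1,5,6], [2,3,6], [2,4,6], [3,4,7], [3,5,7], [4,6,7], [5,6,7]

Hence C_0 ≅ Z^8, C_1 ≅ Z^24, C_2 ≅ Z^16.

Boundary ∂_1: C_1 → C_0 sends each edge [p,q] (with p < q) to q − p. For instance
  ∂[2,3] = [3] − [2].
This gives a 8×24 integer matrix of rank 7; reducing to Smith normal form yields diagonal entries (1,1,1,1,1,1,1).

∂_2: C_2 → C_1 acts by ∂[p,q,r] = [q,r] − [p,r] + [p,q]. For instance
  ∂[0,2,4] = [2,4] − [0,4] + [0,2],
  ∂[3,4,7] = [4,7] − [3,7] + [3,4].
The 24×16 boundary matrix has rank 15 and Smith normal form diag(1,1,1,1,1,1,1,1,1,1,1,1,1,1,1).

Computing H_k = (kernel of ∂_k) / (image of ∂_{k+1}):

  H_0: rank C_0 − rank ∂_1 = 8 − 7 = 1, and the invariant factors of ∂_1 are all 1, so H_0 ≅ Z.
  H_1: rank ker ∂_1 − rank ∂_2 = (24 − 7) − 15 = 2, and the invariant factors of ∂_2 are all 1, so H_1 ≅ Z^2.
  H_2: rank ker ∂_2 − rank ∂_3 = (16 − 15) − 0 = 1, and there is no ∂_3, so H_2 ≅ Z.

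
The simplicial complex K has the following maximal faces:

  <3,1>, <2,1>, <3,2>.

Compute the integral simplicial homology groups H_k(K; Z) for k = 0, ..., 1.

Fix the vertex order 1 < 2 < 3 and write every simplex with vertices in increasing order. Then dim K = 1 and the simplices of K are:

  0-simplices (3): [1], [2], [3]
  1-simplices (3): [1,2], [1,3], [2,3]

so the chain groups are C_0 ≅ Z^3, C_1 ≅ Z^3.

∂_1: C_1 → C_0 maps an edge to its endpoints' difference, ∂[p,q] = q − p.
As a 3×3 matrix over Z this has rank 2, with invariant factors (1,1).

Computing H_k = (kernel of ∂_k) / (image of ∂_{k+1}):

  H_0: rank C_0 − rank ∂_1 = 3 − 2 = 1, and the invariant factors of ∂_1 are all 1, so H_0 = Z.
  H_1: rank ker ∂_1 − rank ∂_2 = (3 − 2) − 0 = 1, and there is no ∂_2, so H_1 = Z.

As a check, the Euler characteristic is 3 − 3 = 0, which agrees with 1 − 1 = 0.

H_0 = Z,  H_1 = Z.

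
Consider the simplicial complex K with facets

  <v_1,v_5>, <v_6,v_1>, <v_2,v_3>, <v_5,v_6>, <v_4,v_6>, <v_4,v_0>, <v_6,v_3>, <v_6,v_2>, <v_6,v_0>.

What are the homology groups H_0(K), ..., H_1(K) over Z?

H_0 = Z,  H_1 = Z^3.

We work with the vertex ordering v_0 < v_1 < v_2 < v_3 < v_4 < v_5 < v_6. The simplices of K, each written with vertices in increasing order, are:

  0-simplices (7): [v_0], [v_1], [v_2], [v_3], [v_4], [v_5], [v_6]
  1-simplices (9): [v_0,v_4], [v_0,v_6], [v_1,v_5], [v_1,v_6], [v_2,v_3], [v_2,v_6], [v_3,v_6], [v_4,v_6], [v_5,v_6]

Hence C_0 ≅ Z^7, C_1 ≅ Z^9.

The boundary map ∂_1: C_1 → C_0 sends each edge [p,q] (with p < q) to q − p. For instance
  ∂[v_1,v_5] = [v_5] − [v_1].
The resulting 7×9 matrix has rank 6, and its Smith normal form has invariant factors (1,1,1,1,1,1).

Now H_k = ker ∂_k / im ∂_{k+1}, so:

  H_0: rank C_0 − rank ∂_1 = 7 − 6 = 1, and the invariant factors of ∂_1 are all 1, so H_0 = Z.
  H_1: rank ker ∂_1 − rank ∂_2 = (9 − 6) − 0 = 3, and there is no ∂_2, so H_1 = Z^3.

(K is a triangulation of a wedge of 3 circles.)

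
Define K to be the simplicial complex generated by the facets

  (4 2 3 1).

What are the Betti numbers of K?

Order the vertices as 1 < 2 < 3 < 4. Listing each simplex with vertices in this order, K has dimension 3 with simplices:

  0-simplices (4): [1], [2], [3], [4]
  1-simplices (6): [1,2], [1,3], [1,4], [2,3], [2,4], [3,4]
  2-simplices (4): [1,2,3], [1,2,4], [1,3,4], [2,3,4]
  3-simplices (1): [1,2,3,4]

so the chain groups are C_0 ≅ Z^4, C_1 ≅ Z^6, C_2 ≅ Z^4, C_3 ≅ Z^1.

∂_1: C_1 → C_0 sends each edge [p,q] (with p < q) to q − p.
The resulting 4×6 matrix has rank 3, and its Smith normal form has invariant factors (1,1,1).

The boundary map ∂_2: C_2 → C_1 sends each 2-simplex [p,q,r] to [q,r] − [p,r] + [p,q]. For instance
  ∂[1,2,4] = [2,4] − [1,4] + [1,2],
  ∂[2,3,4] = [3,4] − [2,4] + [2,3].
The resulting 6×4 matrix has rank 3, and its Smith normal form has invariant factors (1,1,1).

Boundary ∂_3: C_3 → C_2 sends each 3-simplex σ to the alternating sum Σ_i (−1)^i (σ with its i-th vertex removed). For instance
  ∂[1,2,3,4] = [2,3,4] − [1,3,4] + [1,2,4] − [1,2,3].
As a 4×1 matrix over Z this has rank 1, with invariant factors (1).

Computing H_k = (kernel of ∂_k) / (image of ∂_{k+1}):

  H_0: rank C_0 − rank ∂_1 = 4 − 3 = 1, and the invariant factors of ∂_1 are all 1, so H_0 ≅ Z.
  H_1: rank ker ∂_1 − rank ∂_2 = (6 − 3) − 3 = 0, and the invariant factors of ∂_2 are all 1, so H_1 ≅ 0.
  H_2: rank ker ∂_2 − rank ∂_3 = (4 − 3) − 1 = 0, and the invariant factors of ∂_3 are all 1, so H_2 ≅ 0.
  H_3: rank ker ∂_3 − rank ∂_4 = (1 − 1) − 0 = 0, and there is no ∂_4, so H_3 ≅ 0.

Hence the Betti numbers are b_0 = 1, b_1 = 0, b_2 = 0, b_3 = 0.

b_0 = 1, b_1 = 0, b_2 = 0, b_3 = 0.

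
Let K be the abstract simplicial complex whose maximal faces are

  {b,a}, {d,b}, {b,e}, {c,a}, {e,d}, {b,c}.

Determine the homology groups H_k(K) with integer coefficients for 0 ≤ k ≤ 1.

Take the total order a < b < c < d < e on the vertex set. Then K (dimension 1) consists of the simplices:

  0-simplices (5): a, b, c, d, e
  1-simplices (6): ab, ac, bc, bd, be, de

giving chain groups C_0 ≅ Z^5, C_1 ≅ Z^6.

∂_1: C_1 → C_0 maps an edge to its endpoints' difference, ∂[p,q] = q − p. For instance
  ∂bd = d − b.
The 5×6 boundary matrix has rank 4 and Smith normal form diag(1,1,1,1).

Computing H_k = (kernel of ∂_k) / (image of ∂_{k+1}):

  H_0: rank C_0 − rank ∂_1 = 5 − 4 = 1, and the invariant factors of ∂_1 are all 1, so H_0 = Z.
  H_1: rank ker ∂_1 − rank ∂_2 = (6 − 4) − 0 = 2, and there is no ∂_2, so H_1 = Z^2.

H_0 ≅ Z,  H_1 ≅ Z^2.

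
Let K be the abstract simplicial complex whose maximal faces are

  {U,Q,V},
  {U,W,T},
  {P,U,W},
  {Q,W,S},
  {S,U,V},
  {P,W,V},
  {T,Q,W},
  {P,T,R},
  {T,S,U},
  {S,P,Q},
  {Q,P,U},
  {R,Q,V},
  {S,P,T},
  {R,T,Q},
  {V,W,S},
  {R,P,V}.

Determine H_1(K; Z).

Take the total order P < Q < R < S < T < U < V < W on the vertex set. Then K (dimension 2) consists of the simplices:

  0-simplices (8): P, Q, R, S, T, U, V, W
  1-simplices (24): PQ, PR, PS, PT, PU, PV, PW, QR, QS, QT, QU, QV, QW, RT, RV, ST, SU, SV, SW, TU, TW, UV, UW, VW
  2-simplices (16): PQS, PQU, PRT, PRV, PST, PUW, PVW, QRT, QRV, QSW, QTW, QUV, STU, SUV, SVW, TUW

so the chain groups are C_0 ≅ Z^8, C_1 ≅ Z^24, C_2 ≅ Z^16.

Boundary ∂_1: C_1 → C_0 maps an edge to its endpoints' difference, ∂[p,q] = q − p.
The resulting 8×24 matrix has rank 7, and its Smith normal form has invariant factors (1,1,1,1,1,1,1).

∂_2: C_2 → C_1 acts by ∂[p,q,r] = [q,r] − [p,r] + [p,q]. For instance
  ∂QRV = RV − QV + QR,
  ∂SUV = UV − SV + SU.
This gives a 24×16 integer matrix of rank 15; reducing to Smith normal form yields diagonal entries (1,1,1,1,1,1,1,1,1,1,1,1,1,1,1).

From H_k ≅ ker(∂_k) / im(∂_{k+1}) we obtain:

  H_1: rank ker ∂_1 − rank ∂_2 = (24 − 7) − 15 = 2, and the invariant factors of ∂_2 are all 1, so H_1 = Z^2.

H_1 = Z^2.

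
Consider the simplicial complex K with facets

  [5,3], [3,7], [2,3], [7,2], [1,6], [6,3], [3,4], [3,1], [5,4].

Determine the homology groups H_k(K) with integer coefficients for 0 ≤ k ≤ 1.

H_0 = Z,  H_1 = Z^3.

Order the vertices as 1 < 2 < 3 < 4 < 5 < 6 < 7. Listing each simplex with vertices in this order, K has dimension 1 with simplices:

  0-simplices (7): [1], [2], [3], [4], [5], [6], [7]
  1-simplices (9): [1,3], [1,6], [2,3], [2,7], [3,4], [3,5], [3,6], [3,7], [4,5]

giving chain groups C_0 ≅ Z^7, C_1 ≅ Z^9.

Boundary ∂_1: C_1 → C_0 is given by ∂[p,q] = [q] − [p]. For instance
  ∂[2,3] = [3] − [2].
This gives a 7×9 integer matrix of rank 6; reducing to Smith normal form yields diagonal entries (1,1,1,1,1,1).

Computing H_k = (kernel of ∂_k) / (image of ∂_{k+1}):

  H_0: rank C_0 − rank ∂_1 = 7 − 6 = 1, and the invariant factors of ∂_1 are all 1, so H_0 = Z.
  H_1: rank ker ∂_1 − rank ∂_2 = (9 − 6) − 0 = 3, and there is no ∂_2, so H_1 = Z^3.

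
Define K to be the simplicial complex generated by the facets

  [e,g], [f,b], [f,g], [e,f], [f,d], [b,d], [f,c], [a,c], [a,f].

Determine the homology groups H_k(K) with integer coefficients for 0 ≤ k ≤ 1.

H_0 ≅ Z,  H_1 ≅ Z^3.

Order the vertices as a < b < c < d < e < f < g. Listing each simplex with vertices in this order, K has dimension 1 with simplices:

  0-simplices (7): a, b, c, d, e, f, g
  1-simplices (9): ac, af, bd, bf, cf, df, ef, eg, fg

giving chain groups C_0 ≅ Z^7, C_1 ≅ Z^9.

∂_1: C_1 → C_0 sends each edge [p,q] (with p < q) to q − p. For instance
  ∂af = f − a.
The resulting 7×9 matrix has rank 6, and its Smith normal form has invariant factors (1,1,1,1,1,1).

From H_k ≅ ker(∂_k) / im(∂_{k+1}) we obtain:

  H_0: rank C_0 − rank ∂_1 = 7 − 6 = 1, and the invariant factors of ∂_1 are all 1, so H_0 = Z.
  H_1: rank ker ∂_1 − rank ∂_2 = (9 − 6) − 0 = 3, and there is no ∂_2, so H_1 = Z^3.

(K is a triangulation of a wedge of 3 circles.)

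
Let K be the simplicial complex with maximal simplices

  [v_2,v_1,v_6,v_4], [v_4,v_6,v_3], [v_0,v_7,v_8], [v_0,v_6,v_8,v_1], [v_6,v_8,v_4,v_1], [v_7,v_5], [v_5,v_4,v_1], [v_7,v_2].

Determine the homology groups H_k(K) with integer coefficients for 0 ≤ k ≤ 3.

H_0 = Z,  H_1 = Z^2,  H_2 = 0,  H_3 = 0.

K has 9 vertices, 20 edges, 13 triangles, 3 3-simplices.
rank ∂_0 = 0, rank ∂_1 = 8 ⇒ b_0 = 9 − 0 − 8 = 1; all invariant factors of ∂_1 are 1 so no torsion. So H_0 ≅ Z.
rank ∂_1 = 8, rank ∂_2 = 10 ⇒ b_1 = 20 − 8 − 10 = 2; all invariant factors of ∂_2 are 1 so no torsion. So H_1 ≅ Z^2.
rank ∂_2 = 10, rank ∂_3 = 3 ⇒ b_2 = 13 − 10 − 3 = 0; all invariant factors of ∂_3 are 1 so no torsion. So H_2 ≅ 0.
rank ∂_3 = 3, rank ∂_4 = 0 ⇒ b_3 = 3 − 3 − 0 = 0. So H_3 ≅ 0.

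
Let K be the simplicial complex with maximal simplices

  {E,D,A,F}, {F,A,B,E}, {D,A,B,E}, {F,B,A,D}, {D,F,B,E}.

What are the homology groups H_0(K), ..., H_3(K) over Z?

Take the total order A < B < D < E < F on the vertex set. Then K (dimension 3) consists of the simplices:

  0-simplices (5): A, B, D, E, F
  1-simplices (10): AB, AD, AE, AF, BD, BE, BF, DE, DF, EF
  2-simplices (10): ABD, ABE, ABF, ADE, ADF, AEF, BDE, BDF, BEF, DEF
  3-simplices (5): ABDE, ABDF, ABEF, ADEF, BDEF

Hence C_0 ≅ Z^5, C_1 ≅ Z^10, C_2 ≅ Z^10, C_3 ≅ Z^5.

The boundary map ∂_1: C_1 → C_0 sends each edge [p,q] (with p < q) to q − p. For instance
  ∂DF = F − D.
As a 5×10 matrix over Z this has rank 4, with invariant factors (1,1,1,1).

Boundary ∂_2: C_2 → C_1 sends each 2-simplex [p,q,r] to [q,r] − [p,r] + [p,q]. For instance
  ∂ABD = BD − AD + AB,
  ∂DEF = EF − DF + DE.
The resulting 10×10 matrix has rank 6, and its Smith normal form has invariant factors (1,1,1,1,1,1).

Boundary ∂_3: C_3 → C_2 sends each 3-simplex σ to the alternating sum Σ_i (−1)^i (σ with its i-th vertex removed). For instance
  ∂ABEF = BEF − AEF + ABF − ABE,
  ∂BDEF = DEF − BEF + BDF − BDE.
The 10×5 boundary matrix has rank 4 and Smith normal form diag(1,1,1,1).

Reading off H_k = ker ∂_k / im ∂_{k+1}:

  H_0: rank C_0 − rank ∂_1 = 5 − 4 = 1, and the invariant factors of ∂_1 are all 1, so H_0 ≅ Z.
  H_1: rank ker ∂_1 − rank ∂_2 = (10 − 4) − 6 = 0, and the invariant factors of ∂_2 are all 1, so H_1 ≅ 0.
  H_2: rank ker ∂_2 − rank ∂_3 = (10 − 6) − 4 = 0, and the invariant factors of ∂_3 are all 1, so H_2 ≅ 0.
  H_3: rank ker ∂_3 − rank ∂_4 = (5 − 4) − 0 = 1, and there is no ∂_4, so H_3 ≅ Z.

(K is a triangulation of the 3-sphere S^3.)

H_0 = Z,  H_1 = 0,  H_2 = 0,  H_3 = Z.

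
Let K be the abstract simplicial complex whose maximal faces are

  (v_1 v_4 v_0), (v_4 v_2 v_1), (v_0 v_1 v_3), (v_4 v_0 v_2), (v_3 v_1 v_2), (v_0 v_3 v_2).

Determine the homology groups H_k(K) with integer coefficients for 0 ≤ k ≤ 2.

Order the vertices as v_0 < v_1 < v_2 < v_3 < v_4. Listing each simplex with vertices in this order, K has dimension 2 with simplices:

  0-simplices (5): [v_0], [v_1], [v_2], [v_3], [v_4]
  1-simplices (9): [v_0,v_1], [v_0,v_2], [v_0,v_3], [v_0,v_4], [v_1,v_2], [v_1,v_3], [v_1,v_4], [v_2,v_3], [v_2,v_4]
  2-simplices (6): [v_0,v_1,v_3], [v_0,v_1,v_4], [v_0,v_2,v_3], [v_0,v_2,v_4], [v_1,v_2,v_3], [v_1,v_2,v_4]

giving chain groups C_0 ≅ Z^5, C_1 ≅ Z^9, C_2 ≅ Z^6.

The boundary map ∂_1: C_1 → C_0 sends each edge [p,q] (with p < q) to q − p.
As a 5×9 matrix over Z this has rank 4, with invariant factors (1,1,1,1).

The boundary map ∂_2: C_2 → C_1 maps a triangle to the signed sum of its edges. For instance
  ∂[v_1,v_2,v_3] = [v_2,v_3] − [v_1,v_3] + [v_1,v_2],
  ∂[v_0,v_1,v_3] = [v_1,v_3] − [v_0,v_3] + [v_0,v_1].
The resulting 9×6 matrix has rank 5, and its Smith normal form has invariant factors (1,1,1,1,1).

Now H_k = ker ∂_k / im ∂_{k+1}, so:

  H_0: rank C_0 − rank ∂_1 = 5 − 4 = 1, and the invariant factors of ∂_1 are all 1, so H_0 ≅ Z.
  H_1: rank ker ∂_1 − rank ∂_2 = (9 − 4) − 5 = 0, and the invariant factors of ∂_2 are all 1, so H_1 ≅ 0.
  H_2: rank ker ∂_2 − rank ∂_3 = (6 − 5) − 0 = 1, and there is no ∂_3, so H_2 ≅ Z.

H_0 ≅ Z,  H_1 = 0,  H_2 ≅ Z.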